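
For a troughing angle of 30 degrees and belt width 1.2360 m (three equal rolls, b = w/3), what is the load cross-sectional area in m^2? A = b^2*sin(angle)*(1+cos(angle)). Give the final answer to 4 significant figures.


b = 1.2360/3 = 0.412 m
A = 0.412^2 * sin(30 deg) * (1 + cos(30 deg))
A = 0.1584 m^2


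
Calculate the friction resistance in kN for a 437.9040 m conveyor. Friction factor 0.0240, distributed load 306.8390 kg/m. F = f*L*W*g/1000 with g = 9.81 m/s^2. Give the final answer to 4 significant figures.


F = 0.0240 * 437.9040 * 306.8390 * 9.81 / 1000
F = 31.64 kN


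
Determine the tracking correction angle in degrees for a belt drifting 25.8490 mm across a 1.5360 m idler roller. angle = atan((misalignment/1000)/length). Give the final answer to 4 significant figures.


misalign_m = 25.8490 / 1000 = 0.025849 m
angle = atan(0.025849 / 1.5360)
angle = 0.9641 deg


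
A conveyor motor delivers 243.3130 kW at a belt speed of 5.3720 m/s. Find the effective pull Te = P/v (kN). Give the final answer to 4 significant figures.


Te = P / v = 243.3130 / 5.3720
Te = 45.29 kN


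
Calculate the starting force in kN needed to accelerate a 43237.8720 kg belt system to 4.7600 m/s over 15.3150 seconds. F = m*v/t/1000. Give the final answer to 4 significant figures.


F = 43237.8720 * 4.7600 / 15.3150 / 1000
F = 13.44 kN


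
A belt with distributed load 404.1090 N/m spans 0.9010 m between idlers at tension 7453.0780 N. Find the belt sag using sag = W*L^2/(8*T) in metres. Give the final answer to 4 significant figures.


sag = 404.1090 * 0.9010^2 / (8 * 7453.0780)
sag = 0.005502 m


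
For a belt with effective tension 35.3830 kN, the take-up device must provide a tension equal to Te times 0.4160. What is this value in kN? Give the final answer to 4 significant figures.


T_tu = 35.3830 * 0.4160
T_tu = 14.72 kN


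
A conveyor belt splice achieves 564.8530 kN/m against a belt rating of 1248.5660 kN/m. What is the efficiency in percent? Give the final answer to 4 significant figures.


Eff = 564.8530 / 1248.5660 * 100
Eff = 45.24 %


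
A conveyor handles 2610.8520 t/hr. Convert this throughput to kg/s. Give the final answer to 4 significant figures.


m_dot = 2610.8520 * 1000 / 3600
m_dot = 725.2 kg/s


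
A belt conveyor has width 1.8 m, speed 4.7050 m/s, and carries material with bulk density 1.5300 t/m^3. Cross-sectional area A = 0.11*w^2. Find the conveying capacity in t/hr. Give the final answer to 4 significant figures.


A = 0.11 * 1.8^2 = 0.3564 m^2
C = 0.3564 * 4.7050 * 1.5300 * 3600
C = 9236 t/hr


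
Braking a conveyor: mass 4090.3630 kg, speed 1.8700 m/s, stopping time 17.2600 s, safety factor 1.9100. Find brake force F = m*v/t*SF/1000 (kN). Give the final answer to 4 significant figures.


F = 4090.3630 * 1.8700 / 17.2600 * 1.9100 / 1000
F = 0.8464 kN


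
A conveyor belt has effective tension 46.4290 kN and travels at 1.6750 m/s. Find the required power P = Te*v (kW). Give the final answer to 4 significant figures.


P = Te * v = 46.4290 * 1.6750
P = 77.77 kW


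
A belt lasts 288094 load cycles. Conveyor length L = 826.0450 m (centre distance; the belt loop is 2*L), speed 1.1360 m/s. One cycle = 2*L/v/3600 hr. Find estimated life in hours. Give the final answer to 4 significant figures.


cycle_time = 2 * 826.0450 / 1.1360 / 3600 = 0.403973 hr
life = 288094 * 0.403973 = 116400 hours


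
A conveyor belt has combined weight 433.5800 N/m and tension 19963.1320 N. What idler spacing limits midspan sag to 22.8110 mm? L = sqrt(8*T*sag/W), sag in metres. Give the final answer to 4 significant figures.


sag = 22.8110/1000 = 0.022811 m
L = sqrt(8 * 19963.1320 * 0.022811 / 433.5800)
L = 2.899 m


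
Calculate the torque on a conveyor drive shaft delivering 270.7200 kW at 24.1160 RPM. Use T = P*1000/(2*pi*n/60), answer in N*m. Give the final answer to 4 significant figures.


omega = 2*pi*24.1160/60 = 2.52542 rad/s
T = 270.7200*1000 / 2.52542
T = 107200 N*m


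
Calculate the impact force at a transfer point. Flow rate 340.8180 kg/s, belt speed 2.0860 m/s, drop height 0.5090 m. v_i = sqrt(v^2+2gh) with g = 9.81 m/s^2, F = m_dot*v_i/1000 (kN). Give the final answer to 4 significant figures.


v_i = sqrt(2.0860^2 + 2*9.81*0.5090) = 3.78655 m/s
F = 340.8180 * 3.78655 / 1000
F = 1.291 kN


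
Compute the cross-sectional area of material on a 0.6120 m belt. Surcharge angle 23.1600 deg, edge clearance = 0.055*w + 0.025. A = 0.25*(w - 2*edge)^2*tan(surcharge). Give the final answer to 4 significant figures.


edge = 0.055*0.6120 + 0.025 = 0.05866 m
ew = 0.6120 - 2*0.05866 = 0.49468 m
A = 0.25 * 0.49468^2 * tan(23.1600 deg)
A = 0.02617 m^2


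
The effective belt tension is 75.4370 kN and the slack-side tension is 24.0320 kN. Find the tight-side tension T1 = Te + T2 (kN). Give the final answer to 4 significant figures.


T1 = Te + T2 = 75.4370 + 24.0320
T1 = 99.47 kN


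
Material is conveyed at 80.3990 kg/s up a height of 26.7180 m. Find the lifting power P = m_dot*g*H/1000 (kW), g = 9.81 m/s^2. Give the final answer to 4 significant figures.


P = 80.3990 * 9.81 * 26.7180 / 1000
P = 21.07 kW


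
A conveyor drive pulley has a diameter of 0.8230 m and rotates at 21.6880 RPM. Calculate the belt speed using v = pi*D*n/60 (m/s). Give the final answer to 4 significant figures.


v = pi * 0.8230 * 21.6880 / 60
v = 0.9346 m/s


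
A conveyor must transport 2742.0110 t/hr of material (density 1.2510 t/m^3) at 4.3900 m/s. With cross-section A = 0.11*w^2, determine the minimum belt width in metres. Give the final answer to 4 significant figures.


A_req = 2742.0110 / (4.3900 * 1.2510 * 3600) = 0.13869 m^2
w = sqrt(0.13869 / 0.11)
w = 1.123 m


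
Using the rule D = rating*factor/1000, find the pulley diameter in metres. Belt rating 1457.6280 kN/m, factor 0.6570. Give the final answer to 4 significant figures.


D = 1457.6280 * 0.6570 / 1000
D = 0.9577 m


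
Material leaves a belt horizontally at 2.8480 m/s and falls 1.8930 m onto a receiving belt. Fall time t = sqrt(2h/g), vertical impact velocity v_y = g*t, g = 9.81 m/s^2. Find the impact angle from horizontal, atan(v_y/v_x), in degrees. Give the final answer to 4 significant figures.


t = sqrt(2*1.8930/9.81) = 0.621235 s
v_y = 9.81 * 0.621235 = 6.09432 m/s
angle = atan(6.09432 / 2.8480) = 64.95 deg


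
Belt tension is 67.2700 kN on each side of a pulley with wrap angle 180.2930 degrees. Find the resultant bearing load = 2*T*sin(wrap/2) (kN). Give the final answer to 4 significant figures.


F = 2 * 67.2700 * sin(180.2930/2 deg)
F = 134.5 kN


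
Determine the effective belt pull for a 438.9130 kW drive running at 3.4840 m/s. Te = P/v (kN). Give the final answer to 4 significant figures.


Te = P / v = 438.9130 / 3.4840
Te = 126.0 kN


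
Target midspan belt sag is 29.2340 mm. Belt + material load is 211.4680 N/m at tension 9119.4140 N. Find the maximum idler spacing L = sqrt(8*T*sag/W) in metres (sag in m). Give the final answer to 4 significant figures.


sag = 29.2340/1000 = 0.029234 m
L = sqrt(8 * 9119.4140 * 0.029234 / 211.4680)
L = 3.176 m


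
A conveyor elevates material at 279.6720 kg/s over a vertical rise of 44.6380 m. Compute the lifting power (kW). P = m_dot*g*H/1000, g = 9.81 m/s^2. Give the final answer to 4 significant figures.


P = 279.6720 * 9.81 * 44.6380 / 1000
P = 122.5 kW


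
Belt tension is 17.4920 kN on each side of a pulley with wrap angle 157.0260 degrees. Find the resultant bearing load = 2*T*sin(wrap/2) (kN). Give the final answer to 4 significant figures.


F = 2 * 17.4920 * sin(157.0260/2 deg)
F = 34.28 kN


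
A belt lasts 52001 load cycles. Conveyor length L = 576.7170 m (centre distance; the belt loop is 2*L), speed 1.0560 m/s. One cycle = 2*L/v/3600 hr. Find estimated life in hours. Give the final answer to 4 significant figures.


cycle_time = 2 * 576.7170 / 1.0560 / 3600 = 0.303408 hr
life = 52001 * 0.303408 = 15780 hours


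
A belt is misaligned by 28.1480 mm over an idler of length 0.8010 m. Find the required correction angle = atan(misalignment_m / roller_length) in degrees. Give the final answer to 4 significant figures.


misalign_m = 28.1480 / 1000 = 0.028148 m
angle = atan(0.028148 / 0.8010)
angle = 2.013 deg


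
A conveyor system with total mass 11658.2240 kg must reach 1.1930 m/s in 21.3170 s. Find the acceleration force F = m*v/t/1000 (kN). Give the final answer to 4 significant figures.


F = 11658.2240 * 1.1930 / 21.3170 / 1000
F = 0.6524 kN


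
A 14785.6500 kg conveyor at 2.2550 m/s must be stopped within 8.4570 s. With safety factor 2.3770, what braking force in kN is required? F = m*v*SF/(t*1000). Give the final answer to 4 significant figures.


F = 14785.6500 * 2.2550 / 8.4570 * 2.3770 / 1000
F = 9.371 kN


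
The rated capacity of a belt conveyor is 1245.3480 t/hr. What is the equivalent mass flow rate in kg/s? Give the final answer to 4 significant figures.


m_dot = 1245.3480 * 1000 / 3600
m_dot = 345.9 kg/s


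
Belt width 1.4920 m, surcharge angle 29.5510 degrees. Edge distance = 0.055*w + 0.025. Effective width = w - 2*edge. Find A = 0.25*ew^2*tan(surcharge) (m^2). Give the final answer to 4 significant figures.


edge = 0.055*1.4920 + 0.025 = 0.10706 m
ew = 1.4920 - 2*0.10706 = 1.27788 m
A = 0.25 * 1.27788^2 * tan(29.5510 deg)
A = 0.2315 m^2


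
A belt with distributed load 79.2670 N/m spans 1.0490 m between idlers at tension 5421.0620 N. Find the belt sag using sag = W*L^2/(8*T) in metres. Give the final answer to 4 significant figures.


sag = 79.2670 * 1.0490^2 / (8 * 5421.0620)
sag = 0.002011 m


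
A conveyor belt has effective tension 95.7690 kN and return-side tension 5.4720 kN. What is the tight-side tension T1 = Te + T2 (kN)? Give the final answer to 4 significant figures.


T1 = Te + T2 = 95.7690 + 5.4720
T1 = 101.2 kN


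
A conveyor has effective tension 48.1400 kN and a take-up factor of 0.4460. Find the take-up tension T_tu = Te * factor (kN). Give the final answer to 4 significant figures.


T_tu = 48.1400 * 0.4460
T_tu = 21.47 kN


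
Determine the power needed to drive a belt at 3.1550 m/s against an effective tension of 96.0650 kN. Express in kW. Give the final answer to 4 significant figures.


P = Te * v = 96.0650 * 3.1550
P = 303.1 kW


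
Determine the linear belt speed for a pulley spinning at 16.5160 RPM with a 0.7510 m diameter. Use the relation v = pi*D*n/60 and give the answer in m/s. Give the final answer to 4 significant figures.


v = pi * 0.7510 * 16.5160 / 60
v = 0.6494 m/s


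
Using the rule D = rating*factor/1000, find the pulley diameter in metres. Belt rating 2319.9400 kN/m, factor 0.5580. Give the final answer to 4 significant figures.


D = 2319.9400 * 0.5580 / 1000
D = 1.295 m


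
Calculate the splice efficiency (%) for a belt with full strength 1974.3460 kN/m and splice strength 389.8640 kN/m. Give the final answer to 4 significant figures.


Eff = 389.8640 / 1974.3460 * 100
Eff = 19.75 %


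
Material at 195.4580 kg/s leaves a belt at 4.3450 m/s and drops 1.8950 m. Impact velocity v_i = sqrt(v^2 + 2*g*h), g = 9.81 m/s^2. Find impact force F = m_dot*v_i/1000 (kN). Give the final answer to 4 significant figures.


v_i = sqrt(4.3450^2 + 2*9.81*1.8950) = 7.48725 m/s
F = 195.4580 * 7.48725 / 1000
F = 1.463 kN


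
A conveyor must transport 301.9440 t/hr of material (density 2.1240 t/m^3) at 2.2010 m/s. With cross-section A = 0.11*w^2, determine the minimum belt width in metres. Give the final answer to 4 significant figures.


A_req = 301.9440 / (2.2010 * 2.1240 * 3600) = 0.0179411 m^2
w = sqrt(0.0179411 / 0.11)
w = 0.4039 m


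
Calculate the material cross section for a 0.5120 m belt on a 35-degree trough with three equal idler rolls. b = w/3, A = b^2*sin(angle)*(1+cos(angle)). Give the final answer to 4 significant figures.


b = 0.5120/3 = 0.170667 m
A = 0.170667^2 * sin(35 deg) * (1 + cos(35 deg))
A = 0.03039 m^2


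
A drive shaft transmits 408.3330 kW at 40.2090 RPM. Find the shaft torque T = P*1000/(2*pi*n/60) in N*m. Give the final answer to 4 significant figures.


omega = 2*pi*40.2090/60 = 4.21068 rad/s
T = 408.3330*1000 / 4.21068
T = 96980 N*m


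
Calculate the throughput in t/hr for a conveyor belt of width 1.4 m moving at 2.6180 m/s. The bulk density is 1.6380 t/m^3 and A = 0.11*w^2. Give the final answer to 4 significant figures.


A = 0.11 * 1.4^2 = 0.2156 m^2
C = 0.2156 * 2.6180 * 1.6380 * 3600
C = 3328 t/hr


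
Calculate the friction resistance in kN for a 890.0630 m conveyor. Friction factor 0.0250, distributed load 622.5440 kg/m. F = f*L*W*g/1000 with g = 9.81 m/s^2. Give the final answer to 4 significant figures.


F = 0.0250 * 890.0630 * 622.5440 * 9.81 / 1000
F = 135.9 kN


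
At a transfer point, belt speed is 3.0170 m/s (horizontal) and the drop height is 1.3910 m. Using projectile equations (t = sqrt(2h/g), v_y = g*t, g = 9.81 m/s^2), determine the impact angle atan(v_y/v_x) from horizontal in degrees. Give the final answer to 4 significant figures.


t = sqrt(2*1.3910/9.81) = 0.53253 s
v_y = 9.81 * 0.53253 = 5.22412 m/s
angle = atan(5.22412 / 3.0170) = 59.99 deg


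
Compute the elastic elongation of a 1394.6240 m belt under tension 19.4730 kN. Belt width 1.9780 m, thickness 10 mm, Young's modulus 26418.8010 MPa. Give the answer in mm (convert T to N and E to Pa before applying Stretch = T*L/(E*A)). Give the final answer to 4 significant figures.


A = 1.9780 * 0.01 = 0.01978 m^2
Stretch = 19.4730*1000 * 1394.6240 / (26418.8010e6 * 0.01978) * 1000
Stretch = 51.97 mm


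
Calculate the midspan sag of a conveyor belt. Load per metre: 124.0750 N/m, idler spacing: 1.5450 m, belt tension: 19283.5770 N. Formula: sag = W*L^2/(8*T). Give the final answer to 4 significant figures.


sag = 124.0750 * 1.5450^2 / (8 * 19283.5770)
sag = 0.001920 m


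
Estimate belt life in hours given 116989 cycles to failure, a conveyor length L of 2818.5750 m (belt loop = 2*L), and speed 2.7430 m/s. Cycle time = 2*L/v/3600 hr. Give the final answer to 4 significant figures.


cycle_time = 2 * 2818.5750 / 2.7430 / 3600 = 0.570862 hr
life = 116989 * 0.570862 = 66780 hours


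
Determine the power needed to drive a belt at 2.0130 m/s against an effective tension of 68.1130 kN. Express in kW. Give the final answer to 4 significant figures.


P = Te * v = 68.1130 * 2.0130
P = 137.1 kW


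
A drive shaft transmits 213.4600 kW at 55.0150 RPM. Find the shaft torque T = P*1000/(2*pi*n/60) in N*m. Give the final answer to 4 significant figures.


omega = 2*pi*55.0150/60 = 5.76116 rad/s
T = 213.4600*1000 / 5.76116
T = 37050 N*m


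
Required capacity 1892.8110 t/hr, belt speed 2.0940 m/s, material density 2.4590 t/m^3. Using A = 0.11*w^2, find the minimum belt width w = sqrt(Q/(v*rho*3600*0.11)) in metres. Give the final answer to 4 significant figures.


A_req = 1892.8110 / (2.0940 * 2.4590 * 3600) = 0.10211 m^2
w = sqrt(0.10211 / 0.11)
w = 0.9635 m


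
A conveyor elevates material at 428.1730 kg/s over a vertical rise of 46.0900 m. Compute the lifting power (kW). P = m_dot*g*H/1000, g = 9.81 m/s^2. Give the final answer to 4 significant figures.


P = 428.1730 * 9.81 * 46.0900 / 1000
P = 193.6 kW


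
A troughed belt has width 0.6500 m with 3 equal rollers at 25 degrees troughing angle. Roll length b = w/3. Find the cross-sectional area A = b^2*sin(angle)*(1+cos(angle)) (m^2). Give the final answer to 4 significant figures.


b = 0.6500/3 = 0.216667 m
A = 0.216667^2 * sin(25 deg) * (1 + cos(25 deg))
A = 0.03782 m^2


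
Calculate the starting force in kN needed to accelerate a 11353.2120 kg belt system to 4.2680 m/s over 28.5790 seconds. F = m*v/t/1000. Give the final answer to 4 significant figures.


F = 11353.2120 * 4.2680 / 28.5790 / 1000
F = 1.695 kN


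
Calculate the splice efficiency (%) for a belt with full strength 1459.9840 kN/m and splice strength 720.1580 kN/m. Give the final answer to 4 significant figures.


Eff = 720.1580 / 1459.9840 * 100
Eff = 49.33 %


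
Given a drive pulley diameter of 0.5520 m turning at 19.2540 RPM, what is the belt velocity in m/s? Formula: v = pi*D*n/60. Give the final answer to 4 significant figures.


v = pi * 0.5520 * 19.2540 / 60
v = 0.5565 m/s


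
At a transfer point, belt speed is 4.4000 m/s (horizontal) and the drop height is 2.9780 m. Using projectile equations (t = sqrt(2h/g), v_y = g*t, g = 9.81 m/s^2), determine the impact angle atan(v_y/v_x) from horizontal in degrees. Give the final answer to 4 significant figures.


t = sqrt(2*2.9780/9.81) = 0.779189 s
v_y = 9.81 * 0.779189 = 7.64384 m/s
angle = atan(7.64384 / 4.4000) = 60.07 deg


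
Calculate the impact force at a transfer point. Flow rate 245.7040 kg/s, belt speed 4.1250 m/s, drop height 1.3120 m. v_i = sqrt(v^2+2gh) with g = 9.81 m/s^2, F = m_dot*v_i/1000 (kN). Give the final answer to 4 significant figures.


v_i = sqrt(4.1250^2 + 2*9.81*1.3120) = 6.53889 m/s
F = 245.7040 * 6.53889 / 1000
F = 1.607 kN


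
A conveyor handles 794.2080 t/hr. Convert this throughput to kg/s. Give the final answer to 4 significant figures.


m_dot = 794.2080 * 1000 / 3600
m_dot = 220.6 kg/s


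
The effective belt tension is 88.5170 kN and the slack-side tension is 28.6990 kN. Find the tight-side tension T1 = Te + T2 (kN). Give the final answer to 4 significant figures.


T1 = Te + T2 = 88.5170 + 28.6990
T1 = 117.2 kN


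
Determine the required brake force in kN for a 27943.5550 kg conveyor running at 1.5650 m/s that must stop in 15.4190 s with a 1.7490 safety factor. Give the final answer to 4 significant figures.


F = 27943.5550 * 1.5650 / 15.4190 * 1.7490 / 1000
F = 4.961 kN


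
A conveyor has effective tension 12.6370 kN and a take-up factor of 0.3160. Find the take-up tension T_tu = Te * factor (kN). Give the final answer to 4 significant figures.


T_tu = 12.6370 * 0.3160
T_tu = 3.993 kN


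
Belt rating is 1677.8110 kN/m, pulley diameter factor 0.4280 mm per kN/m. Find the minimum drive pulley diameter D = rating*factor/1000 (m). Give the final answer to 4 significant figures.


D = 1677.8110 * 0.4280 / 1000
D = 0.7181 m


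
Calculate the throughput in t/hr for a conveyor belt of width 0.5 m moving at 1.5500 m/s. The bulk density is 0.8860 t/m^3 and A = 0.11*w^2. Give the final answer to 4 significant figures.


A = 0.11 * 0.5^2 = 0.0275 m^2
C = 0.0275 * 1.5500 * 0.8860 * 3600
C = 136.0 t/hr


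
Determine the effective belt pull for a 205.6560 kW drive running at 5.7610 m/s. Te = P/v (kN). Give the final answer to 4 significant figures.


Te = P / v = 205.6560 / 5.7610
Te = 35.70 kN


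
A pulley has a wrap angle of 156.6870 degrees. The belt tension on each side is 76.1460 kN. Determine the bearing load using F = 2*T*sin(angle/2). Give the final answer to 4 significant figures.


F = 2 * 76.1460 * sin(156.6870/2 deg)
F = 149.2 kN


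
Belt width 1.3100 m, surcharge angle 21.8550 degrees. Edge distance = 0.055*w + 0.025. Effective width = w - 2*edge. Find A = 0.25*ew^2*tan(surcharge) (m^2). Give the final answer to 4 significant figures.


edge = 0.055*1.3100 + 0.025 = 0.09705 m
ew = 1.3100 - 2*0.09705 = 1.1159 m
A = 0.25 * 1.1159^2 * tan(21.8550 deg)
A = 0.1249 m^2


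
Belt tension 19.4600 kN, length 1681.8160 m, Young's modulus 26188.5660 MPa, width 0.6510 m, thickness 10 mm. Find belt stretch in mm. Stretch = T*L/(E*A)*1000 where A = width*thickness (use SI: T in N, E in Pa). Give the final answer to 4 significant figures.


A = 0.6510 * 0.01 = 0.00651 m^2
Stretch = 19.4600*1000 * 1681.8160 / (26188.5660e6 * 0.00651) * 1000
Stretch = 192.0 mm


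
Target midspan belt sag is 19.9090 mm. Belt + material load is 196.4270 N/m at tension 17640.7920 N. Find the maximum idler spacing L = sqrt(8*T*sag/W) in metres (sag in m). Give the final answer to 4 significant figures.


sag = 19.9090/1000 = 0.019909 m
L = sqrt(8 * 17640.7920 * 0.019909 / 196.4270)
L = 3.782 m


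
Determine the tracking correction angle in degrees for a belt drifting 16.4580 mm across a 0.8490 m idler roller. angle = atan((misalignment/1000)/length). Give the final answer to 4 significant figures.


misalign_m = 16.4580 / 1000 = 0.016458 m
angle = atan(0.016458 / 0.8490)
angle = 1.111 deg


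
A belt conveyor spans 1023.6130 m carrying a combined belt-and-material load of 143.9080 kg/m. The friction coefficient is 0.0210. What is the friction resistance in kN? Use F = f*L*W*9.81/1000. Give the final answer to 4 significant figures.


F = 0.0210 * 1023.6130 * 143.9080 * 9.81 / 1000
F = 30.35 kN


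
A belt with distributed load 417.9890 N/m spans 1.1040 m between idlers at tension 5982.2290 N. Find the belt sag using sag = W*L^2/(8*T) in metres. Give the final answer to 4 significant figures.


sag = 417.9890 * 1.1040^2 / (8 * 5982.2290)
sag = 0.01065 m


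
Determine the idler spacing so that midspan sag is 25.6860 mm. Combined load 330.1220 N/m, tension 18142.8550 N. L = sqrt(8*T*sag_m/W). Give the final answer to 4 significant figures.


sag = 25.6860/1000 = 0.025686 m
L = sqrt(8 * 18142.8550 * 0.025686 / 330.1220)
L = 3.361 m


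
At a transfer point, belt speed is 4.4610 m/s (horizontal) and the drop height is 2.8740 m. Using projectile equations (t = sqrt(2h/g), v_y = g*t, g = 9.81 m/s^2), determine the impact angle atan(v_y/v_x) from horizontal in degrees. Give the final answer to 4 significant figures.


t = sqrt(2*2.8740/9.81) = 0.765462 s
v_y = 9.81 * 0.765462 = 7.50918 m/s
angle = atan(7.50918 / 4.4610) = 59.29 deg


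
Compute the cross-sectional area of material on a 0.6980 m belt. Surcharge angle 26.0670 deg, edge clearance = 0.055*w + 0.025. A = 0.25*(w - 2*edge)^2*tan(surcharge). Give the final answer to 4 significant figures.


edge = 0.055*0.6980 + 0.025 = 0.06339 m
ew = 0.6980 - 2*0.06339 = 0.57122 m
A = 0.25 * 0.57122^2 * tan(26.0670 deg)
A = 0.03990 m^2


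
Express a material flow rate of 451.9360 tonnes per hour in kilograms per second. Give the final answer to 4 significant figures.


m_dot = 451.9360 * 1000 / 3600
m_dot = 125.5 kg/s


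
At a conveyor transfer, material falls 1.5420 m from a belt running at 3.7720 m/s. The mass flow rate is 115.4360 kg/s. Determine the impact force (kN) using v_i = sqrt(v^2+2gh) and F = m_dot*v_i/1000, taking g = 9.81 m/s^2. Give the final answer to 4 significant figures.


v_i = sqrt(3.7720^2 + 2*9.81*1.5420) = 6.66948 m/s
F = 115.4360 * 6.66948 / 1000
F = 0.7699 kN


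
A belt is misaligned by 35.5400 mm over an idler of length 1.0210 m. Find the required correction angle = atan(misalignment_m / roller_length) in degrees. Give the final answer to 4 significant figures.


misalign_m = 35.5400 / 1000 = 0.035540 m
angle = atan(0.035540 / 1.0210)
angle = 1.994 deg


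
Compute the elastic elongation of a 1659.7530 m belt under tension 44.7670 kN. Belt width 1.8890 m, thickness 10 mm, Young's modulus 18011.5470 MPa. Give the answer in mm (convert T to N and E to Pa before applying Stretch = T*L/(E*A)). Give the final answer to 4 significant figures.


A = 1.8890 * 0.01 = 0.01889 m^2
Stretch = 44.7670*1000 * 1659.7530 / (18011.5470e6 * 0.01889) * 1000
Stretch = 218.4 mm


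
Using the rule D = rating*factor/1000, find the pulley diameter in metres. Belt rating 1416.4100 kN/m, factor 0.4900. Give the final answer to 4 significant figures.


D = 1416.4100 * 0.4900 / 1000
D = 0.6940 m


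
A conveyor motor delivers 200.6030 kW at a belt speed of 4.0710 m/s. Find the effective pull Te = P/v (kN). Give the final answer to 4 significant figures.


Te = P / v = 200.6030 / 4.0710
Te = 49.28 kN


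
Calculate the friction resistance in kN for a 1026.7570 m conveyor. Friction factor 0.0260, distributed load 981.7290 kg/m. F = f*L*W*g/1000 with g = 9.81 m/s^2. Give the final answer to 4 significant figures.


F = 0.0260 * 1026.7570 * 981.7290 * 9.81 / 1000
F = 257.1 kN


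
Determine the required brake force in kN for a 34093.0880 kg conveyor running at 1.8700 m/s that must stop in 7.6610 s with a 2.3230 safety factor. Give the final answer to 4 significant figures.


F = 34093.0880 * 1.8700 / 7.6610 * 2.3230 / 1000
F = 19.33 kN


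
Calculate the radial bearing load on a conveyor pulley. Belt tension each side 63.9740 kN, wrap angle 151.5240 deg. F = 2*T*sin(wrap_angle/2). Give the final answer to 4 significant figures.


F = 2 * 63.9740 * sin(151.5240/2 deg)
F = 124.0 kN


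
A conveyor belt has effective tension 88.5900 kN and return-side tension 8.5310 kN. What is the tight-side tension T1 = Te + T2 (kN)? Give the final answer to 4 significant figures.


T1 = Te + T2 = 88.5900 + 8.5310
T1 = 97.12 kN


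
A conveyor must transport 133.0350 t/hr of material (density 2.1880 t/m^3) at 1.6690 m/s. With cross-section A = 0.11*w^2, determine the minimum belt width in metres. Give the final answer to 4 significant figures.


A_req = 133.0350 / (1.6690 * 2.1880 * 3600) = 0.0101195 m^2
w = sqrt(0.0101195 / 0.11)
w = 0.3033 m


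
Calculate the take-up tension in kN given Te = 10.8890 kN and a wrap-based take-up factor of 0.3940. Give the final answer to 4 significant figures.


T_tu = 10.8890 * 0.3940
T_tu = 4.290 kN


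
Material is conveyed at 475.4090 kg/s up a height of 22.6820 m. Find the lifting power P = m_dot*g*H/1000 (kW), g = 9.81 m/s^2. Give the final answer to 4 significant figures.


P = 475.4090 * 9.81 * 22.6820 / 1000
P = 105.8 kW


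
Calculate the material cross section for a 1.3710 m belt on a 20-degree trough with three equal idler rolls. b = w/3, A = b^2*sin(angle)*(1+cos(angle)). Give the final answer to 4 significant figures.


b = 1.3710/3 = 0.457 m
A = 0.457^2 * sin(20 deg) * (1 + cos(20 deg))
A = 0.1386 m^2


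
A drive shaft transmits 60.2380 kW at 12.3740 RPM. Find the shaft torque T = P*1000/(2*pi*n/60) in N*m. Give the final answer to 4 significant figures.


omega = 2*pi*12.3740/60 = 1.2958 rad/s
T = 60.2380*1000 / 1.2958
T = 46490 N*m


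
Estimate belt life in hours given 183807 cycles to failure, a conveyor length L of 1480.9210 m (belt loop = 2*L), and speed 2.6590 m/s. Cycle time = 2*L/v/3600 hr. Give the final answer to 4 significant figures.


cycle_time = 2 * 1480.9210 / 2.6590 / 3600 = 0.309415 hr
life = 183807 * 0.309415 = 56870 hours


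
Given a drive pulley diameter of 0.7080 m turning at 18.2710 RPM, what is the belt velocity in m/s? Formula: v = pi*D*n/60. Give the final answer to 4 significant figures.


v = pi * 0.7080 * 18.2710 / 60
v = 0.6773 m/s


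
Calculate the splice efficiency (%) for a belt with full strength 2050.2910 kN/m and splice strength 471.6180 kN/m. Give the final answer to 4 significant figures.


Eff = 471.6180 / 2050.2910 * 100
Eff = 23.00 %


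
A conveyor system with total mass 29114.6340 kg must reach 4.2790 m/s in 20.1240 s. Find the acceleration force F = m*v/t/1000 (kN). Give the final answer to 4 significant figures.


F = 29114.6340 * 4.2790 / 20.1240 / 1000
F = 6.191 kN


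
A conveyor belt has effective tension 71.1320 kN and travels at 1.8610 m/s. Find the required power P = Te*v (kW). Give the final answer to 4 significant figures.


P = Te * v = 71.1320 * 1.8610
P = 132.4 kW


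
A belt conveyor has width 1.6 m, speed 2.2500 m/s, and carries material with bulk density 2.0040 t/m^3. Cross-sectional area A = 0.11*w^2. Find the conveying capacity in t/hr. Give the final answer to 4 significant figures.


A = 0.11 * 1.6^2 = 0.2816 m^2
C = 0.2816 * 2.2500 * 2.0040 * 3600
C = 4571 t/hr


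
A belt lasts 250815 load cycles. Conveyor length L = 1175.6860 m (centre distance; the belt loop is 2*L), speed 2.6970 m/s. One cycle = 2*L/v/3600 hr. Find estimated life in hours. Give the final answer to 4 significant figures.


cycle_time = 2 * 1175.6860 / 2.6970 / 3600 = 0.24218 hr
life = 250815 * 0.24218 = 60740 hours


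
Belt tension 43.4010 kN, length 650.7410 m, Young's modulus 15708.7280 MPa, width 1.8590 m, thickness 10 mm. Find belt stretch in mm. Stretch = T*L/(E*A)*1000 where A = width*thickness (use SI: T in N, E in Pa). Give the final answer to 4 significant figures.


A = 1.8590 * 0.01 = 0.01859 m^2
Stretch = 43.4010*1000 * 650.7410 / (15708.7280e6 * 0.01859) * 1000
Stretch = 96.71 mm


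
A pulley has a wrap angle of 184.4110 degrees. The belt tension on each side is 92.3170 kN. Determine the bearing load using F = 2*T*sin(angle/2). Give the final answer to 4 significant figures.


F = 2 * 92.3170 * sin(184.4110/2 deg)
F = 184.5 kN


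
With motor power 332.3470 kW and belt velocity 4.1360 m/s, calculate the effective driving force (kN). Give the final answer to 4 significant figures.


Te = P / v = 332.3470 / 4.1360
Te = 80.35 kN


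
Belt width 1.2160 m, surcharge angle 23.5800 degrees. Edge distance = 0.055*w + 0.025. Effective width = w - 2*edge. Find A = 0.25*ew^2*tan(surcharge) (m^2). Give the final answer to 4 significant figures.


edge = 0.055*1.2160 + 0.025 = 0.09188 m
ew = 1.2160 - 2*0.09188 = 1.03224 m
A = 0.25 * 1.03224^2 * tan(23.5800 deg)
A = 0.1163 m^2


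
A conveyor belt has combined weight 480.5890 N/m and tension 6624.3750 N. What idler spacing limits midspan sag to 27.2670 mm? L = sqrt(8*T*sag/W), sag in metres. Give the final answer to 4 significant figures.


sag = 27.2670/1000 = 0.027267 m
L = sqrt(8 * 6624.3750 * 0.027267 / 480.5890)
L = 1.734 m


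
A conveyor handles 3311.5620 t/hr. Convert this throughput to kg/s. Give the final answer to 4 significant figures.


m_dot = 3311.5620 * 1000 / 3600
m_dot = 919.9 kg/s


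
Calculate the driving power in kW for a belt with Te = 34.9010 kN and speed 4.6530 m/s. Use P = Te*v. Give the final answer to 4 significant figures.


P = Te * v = 34.9010 * 4.6530
P = 162.4 kW


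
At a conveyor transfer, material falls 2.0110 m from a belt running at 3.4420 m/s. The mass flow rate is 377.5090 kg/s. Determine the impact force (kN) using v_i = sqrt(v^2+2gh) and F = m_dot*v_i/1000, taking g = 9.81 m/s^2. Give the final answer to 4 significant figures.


v_i = sqrt(3.4420^2 + 2*9.81*2.0110) = 7.16262 m/s
F = 377.5090 * 7.16262 / 1000
F = 2.704 kN


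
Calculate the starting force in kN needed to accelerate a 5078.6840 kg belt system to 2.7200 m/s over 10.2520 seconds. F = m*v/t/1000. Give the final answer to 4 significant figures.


F = 5078.6840 * 2.7200 / 10.2520 / 1000
F = 1.347 kN


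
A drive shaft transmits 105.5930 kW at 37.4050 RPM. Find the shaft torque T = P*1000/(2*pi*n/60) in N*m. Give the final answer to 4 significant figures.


omega = 2*pi*37.4050/60 = 3.91704 rad/s
T = 105.5930*1000 / 3.91704
T = 26960 N*m


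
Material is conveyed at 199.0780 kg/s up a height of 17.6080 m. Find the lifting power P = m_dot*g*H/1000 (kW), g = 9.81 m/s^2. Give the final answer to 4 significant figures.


P = 199.0780 * 9.81 * 17.6080 / 1000
P = 34.39 kW


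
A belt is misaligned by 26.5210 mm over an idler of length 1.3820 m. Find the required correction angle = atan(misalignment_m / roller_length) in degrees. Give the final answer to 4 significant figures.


misalign_m = 26.5210 / 1000 = 0.026521 m
angle = atan(0.026521 / 1.3820)
angle = 1.099 deg


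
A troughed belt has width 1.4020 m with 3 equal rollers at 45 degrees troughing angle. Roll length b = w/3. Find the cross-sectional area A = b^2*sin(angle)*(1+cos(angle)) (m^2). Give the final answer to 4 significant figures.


b = 1.4020/3 = 0.467333 m
A = 0.467333^2 * sin(45 deg) * (1 + cos(45 deg))
A = 0.2636 m^2


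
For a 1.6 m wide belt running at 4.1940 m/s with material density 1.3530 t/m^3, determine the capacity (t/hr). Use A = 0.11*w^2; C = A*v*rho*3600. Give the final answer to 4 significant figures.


A = 0.11 * 1.6^2 = 0.2816 m^2
C = 0.2816 * 4.1940 * 1.3530 * 3600
C = 5753 t/hr


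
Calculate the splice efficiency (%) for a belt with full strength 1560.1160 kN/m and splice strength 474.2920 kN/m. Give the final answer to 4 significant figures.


Eff = 474.2920 / 1560.1160 * 100
Eff = 30.40 %


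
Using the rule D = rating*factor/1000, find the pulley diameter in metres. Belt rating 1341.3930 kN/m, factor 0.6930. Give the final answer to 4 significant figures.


D = 1341.3930 * 0.6930 / 1000
D = 0.9296 m


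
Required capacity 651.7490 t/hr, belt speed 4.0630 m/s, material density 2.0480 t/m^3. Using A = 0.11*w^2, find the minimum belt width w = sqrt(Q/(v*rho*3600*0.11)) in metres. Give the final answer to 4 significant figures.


A_req = 651.7490 / (4.0630 * 2.0480 * 3600) = 0.0217571 m^2
w = sqrt(0.0217571 / 0.11)
w = 0.4447 m


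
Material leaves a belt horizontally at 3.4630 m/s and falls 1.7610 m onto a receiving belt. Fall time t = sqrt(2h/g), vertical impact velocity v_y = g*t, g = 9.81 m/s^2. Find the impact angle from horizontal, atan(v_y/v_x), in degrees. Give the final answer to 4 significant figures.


t = sqrt(2*1.7610/9.81) = 0.599184 s
v_y = 9.81 * 0.599184 = 5.878 m/s
angle = atan(5.878 / 3.4630) = 59.50 deg


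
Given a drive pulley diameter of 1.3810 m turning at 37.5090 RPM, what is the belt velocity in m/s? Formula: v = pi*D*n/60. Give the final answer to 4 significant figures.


v = pi * 1.3810 * 37.5090 / 60
v = 2.712 m/s


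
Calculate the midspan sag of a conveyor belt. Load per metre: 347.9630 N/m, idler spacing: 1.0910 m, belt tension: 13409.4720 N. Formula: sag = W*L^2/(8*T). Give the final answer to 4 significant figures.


sag = 347.9630 * 1.0910^2 / (8 * 13409.4720)
sag = 0.003861 m


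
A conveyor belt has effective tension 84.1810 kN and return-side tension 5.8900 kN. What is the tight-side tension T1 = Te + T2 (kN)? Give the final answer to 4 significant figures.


T1 = Te + T2 = 84.1810 + 5.8900
T1 = 90.07 kN


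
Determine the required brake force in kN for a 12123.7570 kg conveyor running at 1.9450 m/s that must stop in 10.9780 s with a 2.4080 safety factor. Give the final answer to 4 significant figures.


F = 12123.7570 * 1.9450 / 10.9780 * 2.4080 / 1000
F = 5.172 kN


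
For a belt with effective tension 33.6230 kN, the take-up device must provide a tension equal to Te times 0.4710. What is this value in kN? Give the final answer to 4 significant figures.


T_tu = 33.6230 * 0.4710
T_tu = 15.84 kN


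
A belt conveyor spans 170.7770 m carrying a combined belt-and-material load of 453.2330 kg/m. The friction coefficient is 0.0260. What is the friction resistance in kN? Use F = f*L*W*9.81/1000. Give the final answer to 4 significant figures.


F = 0.0260 * 170.7770 * 453.2330 * 9.81 / 1000
F = 19.74 kN


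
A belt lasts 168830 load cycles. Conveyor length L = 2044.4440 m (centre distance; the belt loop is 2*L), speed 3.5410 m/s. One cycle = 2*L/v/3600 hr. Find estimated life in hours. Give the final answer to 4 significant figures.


cycle_time = 2 * 2044.4440 / 3.5410 / 3600 = 0.320757 hr
life = 168830 * 0.320757 = 54150 hours


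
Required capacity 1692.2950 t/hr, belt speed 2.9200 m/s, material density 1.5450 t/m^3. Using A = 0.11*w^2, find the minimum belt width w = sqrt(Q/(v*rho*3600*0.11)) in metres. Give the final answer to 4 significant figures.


A_req = 1692.2950 / (2.9200 * 1.5450 * 3600) = 0.104199 m^2
w = sqrt(0.104199 / 0.11)
w = 0.9733 m


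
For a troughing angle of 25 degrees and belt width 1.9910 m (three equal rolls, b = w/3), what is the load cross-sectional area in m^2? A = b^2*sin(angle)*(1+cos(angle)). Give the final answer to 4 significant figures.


b = 1.9910/3 = 0.663667 m
A = 0.663667^2 * sin(25 deg) * (1 + cos(25 deg))
A = 0.3548 m^2


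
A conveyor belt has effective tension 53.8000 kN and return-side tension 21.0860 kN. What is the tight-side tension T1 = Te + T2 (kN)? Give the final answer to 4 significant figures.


T1 = Te + T2 = 53.8000 + 21.0860
T1 = 74.89 kN


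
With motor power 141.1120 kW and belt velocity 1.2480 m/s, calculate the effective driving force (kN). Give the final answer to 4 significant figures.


Te = P / v = 141.1120 / 1.2480
Te = 113.1 kN


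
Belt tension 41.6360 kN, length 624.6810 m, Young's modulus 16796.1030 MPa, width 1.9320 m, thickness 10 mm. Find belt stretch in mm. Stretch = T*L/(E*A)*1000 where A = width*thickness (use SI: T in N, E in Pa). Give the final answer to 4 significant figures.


A = 1.9320 * 0.01 = 0.01932 m^2
Stretch = 41.6360*1000 * 624.6810 / (16796.1030e6 * 0.01932) * 1000
Stretch = 80.15 mm


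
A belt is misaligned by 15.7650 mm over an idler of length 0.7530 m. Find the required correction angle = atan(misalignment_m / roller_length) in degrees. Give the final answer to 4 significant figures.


misalign_m = 15.7650 / 1000 = 0.015765 m
angle = atan(0.015765 / 0.7530)
angle = 1.199 deg


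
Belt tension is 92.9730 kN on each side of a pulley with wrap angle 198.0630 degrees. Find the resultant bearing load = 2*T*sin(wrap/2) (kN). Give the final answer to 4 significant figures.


F = 2 * 92.9730 * sin(198.0630/2 deg)
F = 183.6 kN


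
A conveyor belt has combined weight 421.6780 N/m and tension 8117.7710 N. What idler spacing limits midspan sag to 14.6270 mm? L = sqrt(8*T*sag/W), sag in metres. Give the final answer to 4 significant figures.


sag = 14.6270/1000 = 0.014627 m
L = sqrt(8 * 8117.7710 * 0.014627 / 421.6780)
L = 1.501 m


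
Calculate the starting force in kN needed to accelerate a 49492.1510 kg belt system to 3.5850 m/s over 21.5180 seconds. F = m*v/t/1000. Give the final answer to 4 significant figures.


F = 49492.1510 * 3.5850 / 21.5180 / 1000
F = 8.246 kN


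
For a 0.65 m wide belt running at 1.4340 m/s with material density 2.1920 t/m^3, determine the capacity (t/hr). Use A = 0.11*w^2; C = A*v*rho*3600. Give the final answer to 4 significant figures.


A = 0.11 * 0.65^2 = 0.046475 m^2
C = 0.046475 * 1.4340 * 2.1920 * 3600
C = 525.9 t/hr


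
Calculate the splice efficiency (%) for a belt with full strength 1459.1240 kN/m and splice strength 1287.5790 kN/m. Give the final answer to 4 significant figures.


Eff = 1287.5790 / 1459.1240 * 100
Eff = 88.24 %


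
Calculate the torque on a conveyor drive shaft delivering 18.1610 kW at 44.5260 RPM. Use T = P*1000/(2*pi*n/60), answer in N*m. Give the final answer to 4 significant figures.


omega = 2*pi*44.5260/60 = 4.66275 rad/s
T = 18.1610*1000 / 4.66275
T = 3895 N*m


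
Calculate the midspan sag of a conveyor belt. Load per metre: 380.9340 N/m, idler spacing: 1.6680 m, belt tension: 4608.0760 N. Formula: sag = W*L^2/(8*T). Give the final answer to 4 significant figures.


sag = 380.9340 * 1.6680^2 / (8 * 4608.0760)
sag = 0.02875 m


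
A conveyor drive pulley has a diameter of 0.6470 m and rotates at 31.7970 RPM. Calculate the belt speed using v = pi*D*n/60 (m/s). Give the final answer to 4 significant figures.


v = pi * 0.6470 * 31.7970 / 60
v = 1.077 m/s


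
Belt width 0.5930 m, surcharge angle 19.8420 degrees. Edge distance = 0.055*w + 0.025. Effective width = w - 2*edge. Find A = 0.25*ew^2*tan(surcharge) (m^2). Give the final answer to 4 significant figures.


edge = 0.055*0.5930 + 0.025 = 0.057615 m
ew = 0.5930 - 2*0.057615 = 0.47777 m
A = 0.25 * 0.47777^2 * tan(19.8420 deg)
A = 0.02059 m^2


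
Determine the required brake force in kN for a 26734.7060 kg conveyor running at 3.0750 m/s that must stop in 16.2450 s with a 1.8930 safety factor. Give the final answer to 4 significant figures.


F = 26734.7060 * 3.0750 / 16.2450 * 1.8930 / 1000
F = 9.580 kN


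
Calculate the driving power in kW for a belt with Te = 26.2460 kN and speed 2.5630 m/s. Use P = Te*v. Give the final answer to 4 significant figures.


P = Te * v = 26.2460 * 2.5630
P = 67.27 kW


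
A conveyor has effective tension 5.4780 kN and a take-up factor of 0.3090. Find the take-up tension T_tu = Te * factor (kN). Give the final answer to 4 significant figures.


T_tu = 5.4780 * 0.3090
T_tu = 1.693 kN
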